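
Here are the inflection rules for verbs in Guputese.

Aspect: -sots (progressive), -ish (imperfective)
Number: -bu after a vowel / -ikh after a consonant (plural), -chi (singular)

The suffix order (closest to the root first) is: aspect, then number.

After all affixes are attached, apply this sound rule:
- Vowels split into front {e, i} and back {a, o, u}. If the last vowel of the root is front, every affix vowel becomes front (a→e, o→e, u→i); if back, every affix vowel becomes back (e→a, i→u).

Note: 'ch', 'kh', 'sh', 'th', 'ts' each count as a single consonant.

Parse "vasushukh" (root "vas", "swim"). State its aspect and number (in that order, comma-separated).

imperfective, plural

Segment: vas-ish-ikh.
aspect: -ish → imperfective.
number: -bu/ikh → plural.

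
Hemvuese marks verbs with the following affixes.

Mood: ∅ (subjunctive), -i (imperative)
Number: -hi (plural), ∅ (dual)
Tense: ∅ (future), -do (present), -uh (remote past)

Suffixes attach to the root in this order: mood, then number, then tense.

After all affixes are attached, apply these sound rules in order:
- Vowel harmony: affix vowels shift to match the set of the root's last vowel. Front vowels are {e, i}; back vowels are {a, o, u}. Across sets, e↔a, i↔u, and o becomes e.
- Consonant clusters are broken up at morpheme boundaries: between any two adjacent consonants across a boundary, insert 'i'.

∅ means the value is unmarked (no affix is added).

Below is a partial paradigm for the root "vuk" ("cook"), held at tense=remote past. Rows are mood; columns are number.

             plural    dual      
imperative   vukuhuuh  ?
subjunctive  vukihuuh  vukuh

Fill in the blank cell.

vukuuh

Attach mood imperative -i → vuki.
number = dual: zero marking, form stays vuki.
Attach tense remote past -uh → vukiuh.
Apply vowel harmony: vukiuh → vukuuh.
Epenthesis: no change.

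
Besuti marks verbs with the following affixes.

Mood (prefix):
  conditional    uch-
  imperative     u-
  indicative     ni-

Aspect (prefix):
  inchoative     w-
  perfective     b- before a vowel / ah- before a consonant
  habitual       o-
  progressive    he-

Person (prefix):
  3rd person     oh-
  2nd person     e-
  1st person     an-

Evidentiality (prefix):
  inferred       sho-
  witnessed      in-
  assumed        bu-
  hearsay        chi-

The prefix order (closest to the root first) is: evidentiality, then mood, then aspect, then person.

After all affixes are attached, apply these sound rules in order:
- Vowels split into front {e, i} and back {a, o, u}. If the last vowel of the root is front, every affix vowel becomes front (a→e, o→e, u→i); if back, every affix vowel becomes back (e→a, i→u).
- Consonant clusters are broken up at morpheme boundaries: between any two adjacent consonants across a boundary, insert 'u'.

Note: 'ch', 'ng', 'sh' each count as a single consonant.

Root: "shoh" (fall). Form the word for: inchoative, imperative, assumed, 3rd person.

Attach evidentiality assumed bu- → bushoh.
Attach mood imperative u- → ubushoh.
Attach aspect inchoative w- → wubushoh.
Attach person 3rd person oh- → ohwubushoh.
Vowel harmony: no change.
Apply epenthesis: ohwubushoh → ohuwubushoh.

ohuwubushoh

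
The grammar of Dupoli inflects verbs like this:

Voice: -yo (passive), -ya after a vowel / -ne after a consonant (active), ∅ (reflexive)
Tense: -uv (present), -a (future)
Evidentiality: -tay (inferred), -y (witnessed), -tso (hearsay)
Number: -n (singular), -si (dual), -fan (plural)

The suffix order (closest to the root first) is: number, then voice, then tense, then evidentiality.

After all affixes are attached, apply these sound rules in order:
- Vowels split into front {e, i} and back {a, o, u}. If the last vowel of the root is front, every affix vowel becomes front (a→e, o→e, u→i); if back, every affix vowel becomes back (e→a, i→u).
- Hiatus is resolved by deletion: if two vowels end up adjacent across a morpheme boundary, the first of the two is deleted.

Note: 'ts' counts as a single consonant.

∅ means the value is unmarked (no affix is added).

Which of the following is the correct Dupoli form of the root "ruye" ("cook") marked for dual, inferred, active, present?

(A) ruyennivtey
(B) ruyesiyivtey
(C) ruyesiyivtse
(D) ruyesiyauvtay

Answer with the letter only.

B

Attach number dual -si → ruyesi.
Attach voice active -ya (after vowel 'i') → ruyesiya.
Attach tense present -uv → ruyesiyauv.
Attach evidentiality inferred -tay → ruyesiyauvtay.
Apply vowel harmony: ruyesiyauvtay → ruyesiyeivtey.
Apply vowel deletion: ruyesiyeivtey → ruyesiyivtey.
So the correct form is ruyesiyivtey, option (B).
(C) ruyesiyivtse is wrong: it uses hearsay instead of inferred for evidentiality.
(D) ruyesiyauvtay is wrong: it fails to apply the sound rule(s).
(A) ruyennivtey is wrong: it uses singular instead of dual for number.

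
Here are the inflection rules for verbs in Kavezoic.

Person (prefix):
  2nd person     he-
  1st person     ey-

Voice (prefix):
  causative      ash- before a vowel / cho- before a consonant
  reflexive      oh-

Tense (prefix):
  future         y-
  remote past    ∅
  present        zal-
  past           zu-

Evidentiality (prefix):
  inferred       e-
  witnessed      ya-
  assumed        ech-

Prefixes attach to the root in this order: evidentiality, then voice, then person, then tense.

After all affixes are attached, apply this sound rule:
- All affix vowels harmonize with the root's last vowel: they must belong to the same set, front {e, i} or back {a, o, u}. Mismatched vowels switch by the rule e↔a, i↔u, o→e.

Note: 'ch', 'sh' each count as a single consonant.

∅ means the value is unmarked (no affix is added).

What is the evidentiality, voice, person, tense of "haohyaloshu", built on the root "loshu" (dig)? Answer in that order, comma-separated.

Segment: he-oh-ya-loshu.
evidentiality: ya- → witnessed.
voice: oh- → reflexive.
person: he- → 2nd person.
tense: ∅ → remote past.

witnessed, reflexive, 2nd person, remote past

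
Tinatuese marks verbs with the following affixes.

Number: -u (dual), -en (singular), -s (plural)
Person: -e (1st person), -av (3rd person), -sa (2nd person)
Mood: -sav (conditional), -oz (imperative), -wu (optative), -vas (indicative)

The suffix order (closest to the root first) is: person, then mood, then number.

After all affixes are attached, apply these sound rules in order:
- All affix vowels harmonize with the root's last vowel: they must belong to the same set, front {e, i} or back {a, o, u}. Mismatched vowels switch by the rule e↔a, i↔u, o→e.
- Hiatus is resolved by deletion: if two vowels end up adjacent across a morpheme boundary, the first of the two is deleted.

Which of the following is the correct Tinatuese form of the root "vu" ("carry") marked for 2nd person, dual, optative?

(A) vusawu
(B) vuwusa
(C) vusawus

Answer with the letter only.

Attach person 2nd person -sa → vusa.
Attach mood optative -wu → vusawu.
Attach number dual -u → vusawuu.
Vowel harmony: no change.
Apply vowel deletion: vusawuu → vusawu.
So the correct form is vusawu, option (A).
(B) vuwusa is wrong: it has the affixes in the wrong order.
(C) vusawus is wrong: it uses plural instead of dual for number.

A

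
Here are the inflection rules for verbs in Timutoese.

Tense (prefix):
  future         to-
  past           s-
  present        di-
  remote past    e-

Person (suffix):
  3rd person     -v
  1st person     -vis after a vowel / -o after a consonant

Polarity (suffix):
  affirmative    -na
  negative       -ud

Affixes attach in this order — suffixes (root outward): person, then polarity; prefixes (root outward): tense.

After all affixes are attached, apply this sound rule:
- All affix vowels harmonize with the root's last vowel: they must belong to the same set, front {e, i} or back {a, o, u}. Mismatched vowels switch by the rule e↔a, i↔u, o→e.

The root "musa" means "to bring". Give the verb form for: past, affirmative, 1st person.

Attach person 1st person -vis (after vowel 'a') → musavis.
Attach polarity affirmative -na → musavisna.
Attach tense past s- → smusavisna.
Apply vowel harmony: smusavisna → smusavusna.

smusavusna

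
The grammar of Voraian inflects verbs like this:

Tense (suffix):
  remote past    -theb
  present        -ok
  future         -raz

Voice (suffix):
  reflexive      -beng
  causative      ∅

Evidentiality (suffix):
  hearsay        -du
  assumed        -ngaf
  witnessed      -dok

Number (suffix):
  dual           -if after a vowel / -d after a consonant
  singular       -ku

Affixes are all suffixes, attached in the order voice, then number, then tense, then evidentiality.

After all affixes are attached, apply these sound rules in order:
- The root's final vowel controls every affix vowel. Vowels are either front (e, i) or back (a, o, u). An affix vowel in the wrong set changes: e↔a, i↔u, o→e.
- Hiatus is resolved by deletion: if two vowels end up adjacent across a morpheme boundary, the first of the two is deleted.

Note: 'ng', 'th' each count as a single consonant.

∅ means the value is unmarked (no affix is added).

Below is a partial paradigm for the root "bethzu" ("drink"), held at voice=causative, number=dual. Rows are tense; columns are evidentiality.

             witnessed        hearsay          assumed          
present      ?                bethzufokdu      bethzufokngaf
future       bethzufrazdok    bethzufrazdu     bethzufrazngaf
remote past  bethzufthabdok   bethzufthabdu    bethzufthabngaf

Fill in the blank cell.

voice = causative: zero marking, form stays bethzu.
Attach number dual -if (after vowel 'u') → bethzuif.
Attach tense present -ok → bethzuifok.
Attach evidentiality witnessed -dok → bethzuifokdok.
Apply vowel harmony: bethzuifokdok → bethzuufokdok.
Apply vowel deletion: bethzuufokdok → bethzufokdok.

bethzufokdok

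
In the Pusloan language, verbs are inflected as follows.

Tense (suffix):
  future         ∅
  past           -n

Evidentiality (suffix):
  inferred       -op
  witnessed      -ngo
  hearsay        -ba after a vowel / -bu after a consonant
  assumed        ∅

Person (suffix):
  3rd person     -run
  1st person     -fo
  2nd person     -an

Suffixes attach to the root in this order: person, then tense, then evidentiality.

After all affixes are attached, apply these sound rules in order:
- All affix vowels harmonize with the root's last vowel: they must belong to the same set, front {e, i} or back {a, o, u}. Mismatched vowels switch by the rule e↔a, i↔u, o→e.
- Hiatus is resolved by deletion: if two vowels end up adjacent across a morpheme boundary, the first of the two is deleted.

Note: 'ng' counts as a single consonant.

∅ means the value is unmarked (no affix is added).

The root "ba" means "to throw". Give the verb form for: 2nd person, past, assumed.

bann

Attach person 2nd person -an → baan.
Attach tense past -n → baann.
evidentiality = assumed: zero marking, form stays baann.
Vowel harmony: no change.
Apply vowel deletion: baann → bann.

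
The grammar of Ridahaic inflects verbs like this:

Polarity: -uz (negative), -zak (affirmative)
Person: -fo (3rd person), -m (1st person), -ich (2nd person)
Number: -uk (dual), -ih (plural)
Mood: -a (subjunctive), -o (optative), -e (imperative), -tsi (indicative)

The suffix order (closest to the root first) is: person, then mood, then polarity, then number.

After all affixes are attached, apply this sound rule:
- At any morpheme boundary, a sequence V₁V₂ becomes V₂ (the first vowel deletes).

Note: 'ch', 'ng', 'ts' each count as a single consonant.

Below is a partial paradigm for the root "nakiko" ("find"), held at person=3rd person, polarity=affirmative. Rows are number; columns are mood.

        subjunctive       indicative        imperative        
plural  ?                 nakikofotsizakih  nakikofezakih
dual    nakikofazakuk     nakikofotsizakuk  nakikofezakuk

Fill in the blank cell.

nakikofazakih

Attach person 3rd person -fo → nakikofo.
Attach mood subjunctive -a → nakikofoa.
Attach polarity affirmative -zak → nakikofoazak.
Attach number plural -ih → nakikofoazakih.
Apply vowel deletion: nakikofoazakih → nakikofazakih.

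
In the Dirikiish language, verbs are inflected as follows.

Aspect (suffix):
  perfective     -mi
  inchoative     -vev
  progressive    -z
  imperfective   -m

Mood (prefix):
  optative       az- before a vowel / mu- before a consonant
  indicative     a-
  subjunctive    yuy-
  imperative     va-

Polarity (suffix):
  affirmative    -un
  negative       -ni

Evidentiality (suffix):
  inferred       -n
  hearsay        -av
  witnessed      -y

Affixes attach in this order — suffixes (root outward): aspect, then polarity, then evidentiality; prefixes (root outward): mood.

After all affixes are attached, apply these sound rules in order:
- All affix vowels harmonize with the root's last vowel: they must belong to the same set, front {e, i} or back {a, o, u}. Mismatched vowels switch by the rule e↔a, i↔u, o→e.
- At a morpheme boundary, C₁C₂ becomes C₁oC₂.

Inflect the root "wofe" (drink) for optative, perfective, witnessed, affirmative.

miwofemiinoy

Attach aspect perfective -mi → wofemi.
Attach polarity affirmative -un → wofemiun.
Attach mood optative mu- (before consonant 'w') → muwofemiun.
Attach evidentiality witnessed -y → muwofemiuny.
Apply vowel harmony: muwofemiuny → miwofemiiny.
Apply epenthesis: miwofemiiny → miwofemiinoy.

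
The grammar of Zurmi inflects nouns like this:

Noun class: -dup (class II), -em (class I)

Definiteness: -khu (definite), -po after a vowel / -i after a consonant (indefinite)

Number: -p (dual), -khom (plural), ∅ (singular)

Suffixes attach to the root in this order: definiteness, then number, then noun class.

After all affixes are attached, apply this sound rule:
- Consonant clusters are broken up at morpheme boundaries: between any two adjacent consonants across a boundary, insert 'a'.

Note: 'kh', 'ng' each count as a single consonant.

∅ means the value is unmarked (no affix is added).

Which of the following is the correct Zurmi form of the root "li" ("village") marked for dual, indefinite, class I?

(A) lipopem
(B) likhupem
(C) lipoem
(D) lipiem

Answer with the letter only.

Attach definiteness indefinite -po (after vowel 'i') → lipo.
Attach number dual -p → lipop.
Attach noun class class I -em → lipopem.
Epenthesis: no change.
So the correct form is lipopem, option (A).
(C) lipoem is wrong: it uses singular instead of dual for number.
(D) lipiem is wrong: it has the affixes in the wrong order.
(B) likhupem is wrong: it uses definite instead of indefinite for definiteness.

A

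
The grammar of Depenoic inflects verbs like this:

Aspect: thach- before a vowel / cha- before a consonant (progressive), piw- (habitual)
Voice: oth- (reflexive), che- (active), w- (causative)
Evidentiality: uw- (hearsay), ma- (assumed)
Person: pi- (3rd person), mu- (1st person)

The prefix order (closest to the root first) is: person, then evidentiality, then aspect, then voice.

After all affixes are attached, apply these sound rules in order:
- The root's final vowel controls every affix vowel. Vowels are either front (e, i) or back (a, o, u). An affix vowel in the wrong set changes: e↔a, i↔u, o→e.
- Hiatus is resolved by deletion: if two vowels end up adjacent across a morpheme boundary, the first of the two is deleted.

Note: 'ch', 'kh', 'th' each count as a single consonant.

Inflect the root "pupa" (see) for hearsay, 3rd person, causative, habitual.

Attach person 3rd person pi- → pipupa.
Attach evidentiality hearsay uw- → uwpipupa.
Attach aspect habitual piw- → piwuwpipupa.
Attach voice causative w- → wpiwuwpipupa.
Apply vowel harmony: wpiwuwpipupa → wpuwuwpupupa.
Vowel deletion: no change.

wpuwuwpupupa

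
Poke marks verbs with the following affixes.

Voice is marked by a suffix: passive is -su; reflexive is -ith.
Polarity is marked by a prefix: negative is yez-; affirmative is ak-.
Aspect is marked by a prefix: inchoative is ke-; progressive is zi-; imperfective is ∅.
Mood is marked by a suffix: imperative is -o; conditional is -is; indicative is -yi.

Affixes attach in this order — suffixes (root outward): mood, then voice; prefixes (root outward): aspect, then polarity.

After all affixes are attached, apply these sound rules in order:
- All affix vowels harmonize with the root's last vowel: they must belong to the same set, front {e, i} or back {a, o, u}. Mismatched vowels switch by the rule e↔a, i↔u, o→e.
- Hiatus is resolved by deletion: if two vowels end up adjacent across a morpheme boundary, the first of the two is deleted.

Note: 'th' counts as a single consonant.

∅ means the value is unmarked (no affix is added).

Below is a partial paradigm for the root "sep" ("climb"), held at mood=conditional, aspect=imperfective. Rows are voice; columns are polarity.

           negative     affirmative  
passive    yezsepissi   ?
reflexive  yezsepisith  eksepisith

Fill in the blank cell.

Attach mood conditional -is → sepis.
Attach voice passive -su → sepissu.
aspect = imperfective: zero marking, form stays sepissu.
Attach polarity affirmative ak- → aksepissu.
Apply vowel harmony: aksepissu → eksepissi.
Vowel deletion: no change.

eksepissi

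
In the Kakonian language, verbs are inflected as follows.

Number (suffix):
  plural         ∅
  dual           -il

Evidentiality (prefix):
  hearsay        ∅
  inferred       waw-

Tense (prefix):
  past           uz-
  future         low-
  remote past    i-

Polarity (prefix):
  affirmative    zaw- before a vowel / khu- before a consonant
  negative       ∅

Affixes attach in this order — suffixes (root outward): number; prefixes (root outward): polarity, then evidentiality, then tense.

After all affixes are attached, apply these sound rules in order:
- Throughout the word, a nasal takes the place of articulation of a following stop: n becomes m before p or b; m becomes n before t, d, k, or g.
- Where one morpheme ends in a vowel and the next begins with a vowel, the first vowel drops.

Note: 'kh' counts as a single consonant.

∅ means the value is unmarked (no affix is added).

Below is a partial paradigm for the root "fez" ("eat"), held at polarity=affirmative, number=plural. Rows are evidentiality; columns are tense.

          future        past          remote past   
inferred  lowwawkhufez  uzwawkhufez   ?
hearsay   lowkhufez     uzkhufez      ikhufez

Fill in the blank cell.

Attach polarity affirmative khu- (before consonant 'f') → khufez.
number = plural: zero marking, form stays khufez.
Attach evidentiality inferred waw- → wawkhufez.
Attach tense remote past i- → iwawkhufez.
Nasal assimilation: no change.
Vowel deletion: no change.

iwawkhufez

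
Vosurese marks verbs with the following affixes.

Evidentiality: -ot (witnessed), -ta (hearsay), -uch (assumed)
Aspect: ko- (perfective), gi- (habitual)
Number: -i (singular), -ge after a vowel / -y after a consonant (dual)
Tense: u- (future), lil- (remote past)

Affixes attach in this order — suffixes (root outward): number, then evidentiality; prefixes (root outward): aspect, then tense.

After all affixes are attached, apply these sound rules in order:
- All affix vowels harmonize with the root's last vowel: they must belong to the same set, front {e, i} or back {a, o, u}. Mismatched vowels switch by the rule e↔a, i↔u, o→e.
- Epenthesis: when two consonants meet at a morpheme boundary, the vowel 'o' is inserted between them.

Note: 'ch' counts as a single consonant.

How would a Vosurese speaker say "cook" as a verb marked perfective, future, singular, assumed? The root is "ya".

Attach number singular -i → yai.
Attach evidentiality assumed -uch → yaiuch.
Attach aspect perfective ko- → koyaiuch.
Attach tense future u- → ukoyaiuch.
Apply vowel harmony: ukoyaiuch → ukoyauuch.
Epenthesis: no change.

ukoyauuch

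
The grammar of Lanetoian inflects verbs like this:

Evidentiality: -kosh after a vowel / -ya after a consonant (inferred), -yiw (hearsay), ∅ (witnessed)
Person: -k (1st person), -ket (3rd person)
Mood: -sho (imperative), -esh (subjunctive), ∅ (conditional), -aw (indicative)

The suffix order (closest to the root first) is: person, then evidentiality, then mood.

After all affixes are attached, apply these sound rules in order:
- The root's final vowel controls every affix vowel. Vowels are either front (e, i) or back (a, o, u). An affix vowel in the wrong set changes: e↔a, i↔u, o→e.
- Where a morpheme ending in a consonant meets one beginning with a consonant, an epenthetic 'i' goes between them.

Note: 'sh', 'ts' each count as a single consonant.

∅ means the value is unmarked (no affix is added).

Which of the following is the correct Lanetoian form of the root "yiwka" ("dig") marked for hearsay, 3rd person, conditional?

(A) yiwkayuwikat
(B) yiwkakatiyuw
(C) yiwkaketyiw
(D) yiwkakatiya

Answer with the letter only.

Attach person 3rd person -ket → yiwkaket.
Attach evidentiality hearsay -yiw → yiwkaketyiw.
mood = conditional: zero marking, form stays yiwkaketyiw.
Apply vowel harmony: yiwkaketyiw → yiwkakatyuw.
Apply epenthesis: yiwkakatyuw → yiwkakatiyuw.
So the correct form is yiwkakatiyuw, option (B).
(A) yiwkayuwikat is wrong: it has the affixes in the wrong order.
(C) yiwkaketyiw is wrong: it fails to apply the sound rule(s).
(D) yiwkakatiya is wrong: it uses inferred instead of hearsay for evidentiality.

B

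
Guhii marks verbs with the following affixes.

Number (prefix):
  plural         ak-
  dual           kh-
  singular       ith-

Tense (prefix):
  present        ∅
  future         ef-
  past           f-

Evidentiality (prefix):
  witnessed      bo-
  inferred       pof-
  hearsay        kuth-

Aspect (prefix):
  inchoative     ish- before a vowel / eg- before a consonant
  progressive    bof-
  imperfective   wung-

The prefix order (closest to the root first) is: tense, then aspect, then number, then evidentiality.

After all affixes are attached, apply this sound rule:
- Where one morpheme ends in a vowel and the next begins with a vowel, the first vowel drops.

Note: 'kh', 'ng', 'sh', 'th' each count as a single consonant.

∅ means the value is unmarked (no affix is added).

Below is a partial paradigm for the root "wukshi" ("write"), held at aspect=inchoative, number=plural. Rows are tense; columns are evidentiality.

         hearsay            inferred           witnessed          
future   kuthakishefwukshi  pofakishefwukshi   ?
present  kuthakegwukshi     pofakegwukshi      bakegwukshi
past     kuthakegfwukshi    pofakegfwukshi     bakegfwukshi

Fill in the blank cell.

bakishefwukshi

Attach tense future ef- → efwukshi.
Attach aspect inchoative ish- (before vowel 'e') → ishefwukshi.
Attach number plural ak- → akishefwukshi.
Attach evidentiality witnessed bo- → boakishefwukshi.
Apply vowel deletion: boakishefwukshi → bakishefwukshi.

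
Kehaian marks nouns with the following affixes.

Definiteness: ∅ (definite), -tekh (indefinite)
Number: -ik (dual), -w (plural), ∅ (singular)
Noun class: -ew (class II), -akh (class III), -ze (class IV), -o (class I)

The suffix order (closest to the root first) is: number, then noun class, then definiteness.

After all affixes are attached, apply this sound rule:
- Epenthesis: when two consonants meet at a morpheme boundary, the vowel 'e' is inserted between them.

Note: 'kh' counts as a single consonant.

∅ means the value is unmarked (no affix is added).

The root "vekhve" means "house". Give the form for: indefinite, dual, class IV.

Attach number dual -ik → vekhveik.
Attach noun class class IV -ze → vekhveikze.
Attach definiteness indefinite -tekh → vekhveikzetekh.
Apply epenthesis: vekhveikzetekh → vekhveikezetekh.

vekhveikezetekh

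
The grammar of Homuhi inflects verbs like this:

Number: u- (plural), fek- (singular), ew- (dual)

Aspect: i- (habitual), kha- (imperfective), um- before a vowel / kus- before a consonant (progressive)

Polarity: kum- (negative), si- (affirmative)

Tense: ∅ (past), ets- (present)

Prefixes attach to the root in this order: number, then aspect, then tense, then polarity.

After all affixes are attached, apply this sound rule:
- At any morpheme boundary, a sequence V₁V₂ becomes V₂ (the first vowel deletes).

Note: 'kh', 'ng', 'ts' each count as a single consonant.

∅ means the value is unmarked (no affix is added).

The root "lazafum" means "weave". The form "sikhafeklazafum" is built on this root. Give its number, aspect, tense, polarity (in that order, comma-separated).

Segment: si-kha-fek-lazafum.
number: fek- → singular.
aspect: kha- → imperfective.
tense: ∅ → past.
polarity: si- → affirmative.

singular, imperfective, past, affirmative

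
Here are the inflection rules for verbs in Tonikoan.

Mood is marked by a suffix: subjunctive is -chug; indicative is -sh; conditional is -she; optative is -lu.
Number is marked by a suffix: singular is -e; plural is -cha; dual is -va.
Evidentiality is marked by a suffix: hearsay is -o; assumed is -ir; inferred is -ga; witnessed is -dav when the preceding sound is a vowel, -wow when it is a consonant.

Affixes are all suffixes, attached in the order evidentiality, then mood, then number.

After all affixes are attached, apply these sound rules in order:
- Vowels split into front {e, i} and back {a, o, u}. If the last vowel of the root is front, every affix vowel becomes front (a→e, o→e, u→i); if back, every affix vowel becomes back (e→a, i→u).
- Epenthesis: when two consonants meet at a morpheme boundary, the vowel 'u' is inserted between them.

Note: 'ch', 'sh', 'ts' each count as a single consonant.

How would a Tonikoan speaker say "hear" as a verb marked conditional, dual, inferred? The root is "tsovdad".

Attach evidentiality inferred -ga → tsovdadga.
Attach mood conditional -she → tsovdadgashe.
Attach number dual -va → tsovdadgasheva.
Apply vowel harmony: tsovdadgasheva → tsovdadgashava.
Apply epenthesis: tsovdadgashava → tsovdadugashava.

tsovdadugashava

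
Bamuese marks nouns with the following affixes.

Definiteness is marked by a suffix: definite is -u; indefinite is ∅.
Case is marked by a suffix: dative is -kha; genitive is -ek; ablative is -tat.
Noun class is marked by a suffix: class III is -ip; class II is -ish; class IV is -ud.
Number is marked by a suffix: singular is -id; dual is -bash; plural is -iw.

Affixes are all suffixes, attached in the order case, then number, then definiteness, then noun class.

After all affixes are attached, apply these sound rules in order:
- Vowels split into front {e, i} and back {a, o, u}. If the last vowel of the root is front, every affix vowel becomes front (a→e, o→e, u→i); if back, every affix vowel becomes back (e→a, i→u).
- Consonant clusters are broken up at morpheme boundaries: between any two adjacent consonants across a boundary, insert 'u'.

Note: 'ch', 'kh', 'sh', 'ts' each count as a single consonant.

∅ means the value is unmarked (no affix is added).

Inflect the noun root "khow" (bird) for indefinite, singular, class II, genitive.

Attach case genitive -ek → khowek.
Attach number singular -id → khowekid.
definiteness = indefinite: zero marking, form stays khowekid.
Attach noun class class II -ish → khowekidish.
Apply vowel harmony: khowekidish → khowakudush.
Epenthesis: no change.

khowakudush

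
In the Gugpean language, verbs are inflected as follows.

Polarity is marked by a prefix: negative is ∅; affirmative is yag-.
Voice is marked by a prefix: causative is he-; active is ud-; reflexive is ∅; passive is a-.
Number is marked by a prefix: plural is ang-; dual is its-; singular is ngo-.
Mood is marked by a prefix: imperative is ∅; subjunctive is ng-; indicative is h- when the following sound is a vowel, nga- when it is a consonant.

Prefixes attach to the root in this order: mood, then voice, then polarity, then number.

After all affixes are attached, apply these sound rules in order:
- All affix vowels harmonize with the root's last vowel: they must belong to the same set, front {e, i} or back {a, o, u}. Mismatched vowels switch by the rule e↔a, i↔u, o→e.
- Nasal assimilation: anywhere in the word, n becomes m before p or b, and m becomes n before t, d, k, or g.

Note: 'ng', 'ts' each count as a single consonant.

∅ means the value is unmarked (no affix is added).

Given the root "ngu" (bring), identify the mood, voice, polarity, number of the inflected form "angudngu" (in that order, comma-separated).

imperative, active, negative, plural

Segment: ang-ud-ngu.
mood: ∅ → imperative.
voice: ud- → active.
polarity: ∅ → negative.
number: ang- → plural.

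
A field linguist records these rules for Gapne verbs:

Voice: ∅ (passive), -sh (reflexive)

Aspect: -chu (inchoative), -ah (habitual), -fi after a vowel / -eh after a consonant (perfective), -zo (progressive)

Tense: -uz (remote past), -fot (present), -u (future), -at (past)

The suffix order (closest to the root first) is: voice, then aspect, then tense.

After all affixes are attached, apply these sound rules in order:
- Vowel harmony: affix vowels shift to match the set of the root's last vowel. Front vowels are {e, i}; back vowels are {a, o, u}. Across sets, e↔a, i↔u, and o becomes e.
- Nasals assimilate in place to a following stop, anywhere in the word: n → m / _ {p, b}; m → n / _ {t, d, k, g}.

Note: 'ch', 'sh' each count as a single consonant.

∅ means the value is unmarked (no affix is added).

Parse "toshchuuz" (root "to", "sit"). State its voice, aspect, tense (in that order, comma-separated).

Segment: to-sh-chu-uz.
voice: -sh → reflexive.
aspect: -chu → inchoative.
tense: -uz → remote past.

reflexive, inchoative, remote past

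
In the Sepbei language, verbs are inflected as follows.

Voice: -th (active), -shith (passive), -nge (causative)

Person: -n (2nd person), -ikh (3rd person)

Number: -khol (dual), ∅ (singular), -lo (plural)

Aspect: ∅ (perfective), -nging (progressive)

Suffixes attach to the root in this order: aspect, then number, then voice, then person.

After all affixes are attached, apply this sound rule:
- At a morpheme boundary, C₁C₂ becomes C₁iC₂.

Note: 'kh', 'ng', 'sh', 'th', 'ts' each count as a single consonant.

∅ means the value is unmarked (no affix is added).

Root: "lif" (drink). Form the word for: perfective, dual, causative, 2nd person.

lifikholingen

aspect = perfective: zero marking, form stays lif.
Attach number dual -khol → lifkhol.
Attach voice causative -nge → lifkholnge.
Attach person 2nd person -n → lifkholngen.
Apply epenthesis: lifkholngen → lifikholingen.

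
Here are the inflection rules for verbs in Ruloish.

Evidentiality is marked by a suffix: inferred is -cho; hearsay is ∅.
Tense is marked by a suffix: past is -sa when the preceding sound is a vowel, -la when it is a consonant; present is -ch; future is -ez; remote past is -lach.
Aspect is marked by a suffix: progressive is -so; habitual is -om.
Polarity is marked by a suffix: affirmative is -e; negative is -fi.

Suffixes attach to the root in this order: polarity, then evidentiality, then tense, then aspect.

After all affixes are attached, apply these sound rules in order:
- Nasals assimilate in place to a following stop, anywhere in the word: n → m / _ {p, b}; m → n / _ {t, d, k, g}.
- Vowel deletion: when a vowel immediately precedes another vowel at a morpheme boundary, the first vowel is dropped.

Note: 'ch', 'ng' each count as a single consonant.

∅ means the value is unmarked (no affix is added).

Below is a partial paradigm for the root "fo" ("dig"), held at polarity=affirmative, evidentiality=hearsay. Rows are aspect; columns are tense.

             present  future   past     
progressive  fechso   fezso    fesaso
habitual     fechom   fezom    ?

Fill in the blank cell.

fesom

Attach polarity affirmative -e → foe.
evidentiality = hearsay: zero marking, form stays foe.
Attach tense past -sa (after vowel 'e') → foesa.
Attach aspect habitual -om → foesaom.
Nasal assimilation: no change.
Apply vowel deletion: foesaom → fesom.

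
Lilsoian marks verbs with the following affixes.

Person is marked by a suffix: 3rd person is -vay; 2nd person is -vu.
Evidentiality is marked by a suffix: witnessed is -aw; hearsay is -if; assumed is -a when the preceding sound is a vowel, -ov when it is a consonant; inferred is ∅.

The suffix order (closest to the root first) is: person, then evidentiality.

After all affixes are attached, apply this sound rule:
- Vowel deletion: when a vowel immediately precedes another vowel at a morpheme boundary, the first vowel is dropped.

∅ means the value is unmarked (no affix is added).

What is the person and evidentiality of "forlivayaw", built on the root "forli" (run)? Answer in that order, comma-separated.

Segment: forli-vay-aw.
person: -vay → 3rd person.
evidentiality: -aw → witnessed.

3rd person, witnessed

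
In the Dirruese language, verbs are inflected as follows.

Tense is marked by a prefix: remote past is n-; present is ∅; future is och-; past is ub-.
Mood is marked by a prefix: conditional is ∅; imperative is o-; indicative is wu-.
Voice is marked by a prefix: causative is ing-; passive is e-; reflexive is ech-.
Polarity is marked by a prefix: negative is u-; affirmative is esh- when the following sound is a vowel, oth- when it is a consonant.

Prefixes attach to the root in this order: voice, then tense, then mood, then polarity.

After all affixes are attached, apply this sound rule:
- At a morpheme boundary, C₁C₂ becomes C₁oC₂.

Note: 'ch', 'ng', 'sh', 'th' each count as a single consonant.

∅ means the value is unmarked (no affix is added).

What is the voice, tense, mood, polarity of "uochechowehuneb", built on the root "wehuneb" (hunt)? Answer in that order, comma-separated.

reflexive, future, conditional, negative

Segment: u-och-ech-wehuneb.
voice: ech- → reflexive.
tense: och- → future.
mood: ∅ → conditional.
polarity: u- → negative.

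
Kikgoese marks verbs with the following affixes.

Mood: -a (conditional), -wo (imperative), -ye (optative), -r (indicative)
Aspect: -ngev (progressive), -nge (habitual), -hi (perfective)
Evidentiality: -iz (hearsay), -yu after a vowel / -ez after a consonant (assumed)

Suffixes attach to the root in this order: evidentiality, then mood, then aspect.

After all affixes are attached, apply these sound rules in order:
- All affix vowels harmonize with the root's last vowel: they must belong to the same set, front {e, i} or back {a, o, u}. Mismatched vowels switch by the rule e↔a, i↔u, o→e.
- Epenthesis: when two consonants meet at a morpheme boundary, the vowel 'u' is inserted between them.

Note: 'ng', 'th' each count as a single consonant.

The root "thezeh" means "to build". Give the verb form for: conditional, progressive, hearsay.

thezehizengev

Attach evidentiality hearsay -iz → thezehiz.
Attach mood conditional -a → thezehiza.
Attach aspect progressive -ngev → thezehizangev.
Apply vowel harmony: thezehizangev → thezehizengev.
Epenthesis: no change.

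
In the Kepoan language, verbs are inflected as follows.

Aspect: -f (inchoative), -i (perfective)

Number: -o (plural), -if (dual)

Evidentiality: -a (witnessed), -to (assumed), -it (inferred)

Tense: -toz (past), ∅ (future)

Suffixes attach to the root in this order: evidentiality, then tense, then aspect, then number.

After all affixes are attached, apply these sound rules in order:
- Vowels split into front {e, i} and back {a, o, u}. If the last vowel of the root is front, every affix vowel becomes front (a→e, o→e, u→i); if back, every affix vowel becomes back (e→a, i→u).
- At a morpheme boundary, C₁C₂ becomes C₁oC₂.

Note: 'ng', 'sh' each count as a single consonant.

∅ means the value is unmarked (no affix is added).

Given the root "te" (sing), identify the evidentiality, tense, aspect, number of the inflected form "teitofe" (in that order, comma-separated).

inferred, future, inchoative, plural

Segment: te-it-f-o.
evidentiality: -it → inferred.
tense: ∅ → future.
aspect: -f → inchoative.
number: -o → plural.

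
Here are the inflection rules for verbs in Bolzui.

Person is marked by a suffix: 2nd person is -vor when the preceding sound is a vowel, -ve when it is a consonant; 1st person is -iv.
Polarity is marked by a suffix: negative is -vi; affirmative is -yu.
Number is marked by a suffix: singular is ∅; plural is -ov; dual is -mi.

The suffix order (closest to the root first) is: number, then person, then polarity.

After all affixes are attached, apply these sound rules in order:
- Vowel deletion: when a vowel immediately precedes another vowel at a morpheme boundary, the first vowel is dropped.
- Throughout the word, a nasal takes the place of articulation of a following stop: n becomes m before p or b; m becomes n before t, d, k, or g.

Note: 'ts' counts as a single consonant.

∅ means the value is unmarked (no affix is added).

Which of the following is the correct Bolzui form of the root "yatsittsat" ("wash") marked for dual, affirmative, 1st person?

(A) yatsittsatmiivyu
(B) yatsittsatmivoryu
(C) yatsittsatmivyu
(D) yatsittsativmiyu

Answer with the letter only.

Attach number dual -mi → yatsittsatmi.
Attach person 1st person -iv → yatsittsatmiiv.
Attach polarity affirmative -yu → yatsittsatmiivyu.
Apply vowel deletion: yatsittsatmiivyu → yatsittsatmivyu.
Nasal assimilation: no change.
So the correct form is yatsittsatmivyu, option (C).
(D) yatsittsativmiyu is wrong: it has the affixes in the wrong order.
(B) yatsittsatmivoryu is wrong: it uses 2nd person instead of 1st person for person.
(A) yatsittsatmiivyu is wrong: it fails to apply the sound rule(s).

C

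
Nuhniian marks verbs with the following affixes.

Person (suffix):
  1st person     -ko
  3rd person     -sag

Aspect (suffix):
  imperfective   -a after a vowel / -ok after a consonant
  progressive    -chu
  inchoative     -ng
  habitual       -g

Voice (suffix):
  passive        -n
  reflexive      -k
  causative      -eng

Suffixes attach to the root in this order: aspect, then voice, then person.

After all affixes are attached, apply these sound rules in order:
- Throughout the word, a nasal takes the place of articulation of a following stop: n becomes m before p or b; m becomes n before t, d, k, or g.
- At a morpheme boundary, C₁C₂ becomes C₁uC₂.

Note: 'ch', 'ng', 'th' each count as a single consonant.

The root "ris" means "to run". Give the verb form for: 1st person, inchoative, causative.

risungenguko

Attach aspect inchoative -ng → risng.
Attach voice causative -eng → risngeng.
Attach person 1st person -ko → risngengko.
Nasal assimilation: no change.
Apply epenthesis: risngengko → risungenguko.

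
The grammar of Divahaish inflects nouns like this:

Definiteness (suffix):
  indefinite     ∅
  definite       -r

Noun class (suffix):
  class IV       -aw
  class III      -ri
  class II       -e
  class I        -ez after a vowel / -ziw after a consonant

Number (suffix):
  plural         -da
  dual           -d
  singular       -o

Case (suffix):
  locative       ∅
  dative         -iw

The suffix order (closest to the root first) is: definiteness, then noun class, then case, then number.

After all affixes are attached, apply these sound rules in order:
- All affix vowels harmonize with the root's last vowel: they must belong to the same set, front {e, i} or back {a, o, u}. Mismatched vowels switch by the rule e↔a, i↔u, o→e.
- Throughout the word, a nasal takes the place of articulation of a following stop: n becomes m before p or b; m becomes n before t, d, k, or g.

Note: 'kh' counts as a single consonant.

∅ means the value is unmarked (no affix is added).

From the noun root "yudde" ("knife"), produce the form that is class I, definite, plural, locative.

yudderziwde

Attach definiteness definite -r → yudder.
Attach noun class class I -ziw (after consonant 'r') → yudderziw.
case = locative: zero marking, form stays yudderziw.
Attach number plural -da → yudderziwda.
Apply vowel harmony: yudderziwda → yudderziwde.
Nasal assimilation: no change.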